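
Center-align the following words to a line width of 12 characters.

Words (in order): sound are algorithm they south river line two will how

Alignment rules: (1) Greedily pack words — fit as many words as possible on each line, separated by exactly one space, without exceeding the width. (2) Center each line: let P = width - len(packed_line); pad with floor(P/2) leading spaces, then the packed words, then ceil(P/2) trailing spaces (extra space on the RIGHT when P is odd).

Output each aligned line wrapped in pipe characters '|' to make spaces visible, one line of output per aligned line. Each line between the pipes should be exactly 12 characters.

Line 1: ['sound', 'are'] (min_width=9, slack=3)
Line 2: ['algorithm'] (min_width=9, slack=3)
Line 3: ['they', 'south'] (min_width=10, slack=2)
Line 4: ['river', 'line'] (min_width=10, slack=2)
Line 5: ['two', 'will', 'how'] (min_width=12, slack=0)

Answer: | sound are  |
| algorithm  |
| they south |
| river line |
|two will how|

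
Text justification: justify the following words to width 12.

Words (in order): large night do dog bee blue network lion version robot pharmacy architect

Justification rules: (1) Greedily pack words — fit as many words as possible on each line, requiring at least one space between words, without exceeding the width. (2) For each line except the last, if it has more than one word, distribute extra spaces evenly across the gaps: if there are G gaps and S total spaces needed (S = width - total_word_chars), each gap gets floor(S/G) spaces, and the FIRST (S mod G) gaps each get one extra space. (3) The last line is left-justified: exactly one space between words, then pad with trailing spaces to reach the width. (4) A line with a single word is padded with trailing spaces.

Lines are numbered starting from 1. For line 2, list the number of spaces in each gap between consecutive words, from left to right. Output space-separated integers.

Answer: 2 2

Derivation:
Line 1: ['large', 'night'] (min_width=11, slack=1)
Line 2: ['do', 'dog', 'bee'] (min_width=10, slack=2)
Line 3: ['blue', 'network'] (min_width=12, slack=0)
Line 4: ['lion', 'version'] (min_width=12, slack=0)
Line 5: ['robot'] (min_width=5, slack=7)
Line 6: ['pharmacy'] (min_width=8, slack=4)
Line 7: ['architect'] (min_width=9, slack=3)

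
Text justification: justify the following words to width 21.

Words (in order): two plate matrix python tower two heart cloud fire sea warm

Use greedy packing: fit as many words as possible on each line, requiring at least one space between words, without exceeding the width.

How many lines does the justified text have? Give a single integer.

Line 1: ['two', 'plate', 'matrix'] (min_width=16, slack=5)
Line 2: ['python', 'tower', 'two'] (min_width=16, slack=5)
Line 3: ['heart', 'cloud', 'fire', 'sea'] (min_width=20, slack=1)
Line 4: ['warm'] (min_width=4, slack=17)
Total lines: 4

Answer: 4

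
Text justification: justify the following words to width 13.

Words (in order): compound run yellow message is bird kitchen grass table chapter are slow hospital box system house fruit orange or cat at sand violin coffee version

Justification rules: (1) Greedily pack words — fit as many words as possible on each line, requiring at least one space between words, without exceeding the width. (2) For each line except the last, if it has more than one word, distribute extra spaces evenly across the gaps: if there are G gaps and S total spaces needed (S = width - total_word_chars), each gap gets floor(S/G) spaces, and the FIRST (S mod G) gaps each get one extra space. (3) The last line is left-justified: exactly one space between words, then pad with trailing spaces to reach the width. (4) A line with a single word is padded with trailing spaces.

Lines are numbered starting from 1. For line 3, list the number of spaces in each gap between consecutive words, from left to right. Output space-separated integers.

Line 1: ['compound', 'run'] (min_width=12, slack=1)
Line 2: ['yellow'] (min_width=6, slack=7)
Line 3: ['message', 'is'] (min_width=10, slack=3)
Line 4: ['bird', 'kitchen'] (min_width=12, slack=1)
Line 5: ['grass', 'table'] (min_width=11, slack=2)
Line 6: ['chapter', 'are'] (min_width=11, slack=2)
Line 7: ['slow', 'hospital'] (min_width=13, slack=0)
Line 8: ['box', 'system'] (min_width=10, slack=3)
Line 9: ['house', 'fruit'] (min_width=11, slack=2)
Line 10: ['orange', 'or', 'cat'] (min_width=13, slack=0)
Line 11: ['at', 'sand'] (min_width=7, slack=6)
Line 12: ['violin', 'coffee'] (min_width=13, slack=0)
Line 13: ['version'] (min_width=7, slack=6)

Answer: 4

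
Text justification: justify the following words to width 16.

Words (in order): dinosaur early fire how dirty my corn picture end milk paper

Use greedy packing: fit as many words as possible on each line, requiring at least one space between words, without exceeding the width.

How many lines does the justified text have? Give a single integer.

Line 1: ['dinosaur', 'early'] (min_width=14, slack=2)
Line 2: ['fire', 'how', 'dirty'] (min_width=14, slack=2)
Line 3: ['my', 'corn', 'picture'] (min_width=15, slack=1)
Line 4: ['end', 'milk', 'paper'] (min_width=14, slack=2)
Total lines: 4

Answer: 4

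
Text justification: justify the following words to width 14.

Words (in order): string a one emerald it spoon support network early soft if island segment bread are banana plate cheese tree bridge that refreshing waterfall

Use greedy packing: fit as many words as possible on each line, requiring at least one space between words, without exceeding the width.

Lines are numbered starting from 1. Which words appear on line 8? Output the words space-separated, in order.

Line 1: ['string', 'a', 'one'] (min_width=12, slack=2)
Line 2: ['emerald', 'it'] (min_width=10, slack=4)
Line 3: ['spoon', 'support'] (min_width=13, slack=1)
Line 4: ['network', 'early'] (min_width=13, slack=1)
Line 5: ['soft', 'if', 'island'] (min_width=14, slack=0)
Line 6: ['segment', 'bread'] (min_width=13, slack=1)
Line 7: ['are', 'banana'] (min_width=10, slack=4)
Line 8: ['plate', 'cheese'] (min_width=12, slack=2)
Line 9: ['tree', 'bridge'] (min_width=11, slack=3)
Line 10: ['that'] (min_width=4, slack=10)
Line 11: ['refreshing'] (min_width=10, slack=4)
Line 12: ['waterfall'] (min_width=9, slack=5)

Answer: plate cheese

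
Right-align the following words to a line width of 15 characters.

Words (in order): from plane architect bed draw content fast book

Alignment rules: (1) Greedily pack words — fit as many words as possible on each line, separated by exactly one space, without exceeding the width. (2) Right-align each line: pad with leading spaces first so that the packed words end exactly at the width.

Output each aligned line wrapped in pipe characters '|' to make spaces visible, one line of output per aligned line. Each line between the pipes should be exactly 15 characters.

Line 1: ['from', 'plane'] (min_width=10, slack=5)
Line 2: ['architect', 'bed'] (min_width=13, slack=2)
Line 3: ['draw', 'content'] (min_width=12, slack=3)
Line 4: ['fast', 'book'] (min_width=9, slack=6)

Answer: |     from plane|
|  architect bed|
|   draw content|
|      fast book|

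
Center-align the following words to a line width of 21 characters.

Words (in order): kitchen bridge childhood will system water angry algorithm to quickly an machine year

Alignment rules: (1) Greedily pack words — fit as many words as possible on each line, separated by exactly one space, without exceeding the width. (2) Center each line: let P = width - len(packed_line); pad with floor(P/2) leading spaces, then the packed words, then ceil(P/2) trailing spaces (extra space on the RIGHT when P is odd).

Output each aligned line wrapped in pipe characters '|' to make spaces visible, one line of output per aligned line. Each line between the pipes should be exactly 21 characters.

Line 1: ['kitchen', 'bridge'] (min_width=14, slack=7)
Line 2: ['childhood', 'will', 'system'] (min_width=21, slack=0)
Line 3: ['water', 'angry', 'algorithm'] (min_width=21, slack=0)
Line 4: ['to', 'quickly', 'an', 'machine'] (min_width=21, slack=0)
Line 5: ['year'] (min_width=4, slack=17)

Answer: |   kitchen bridge    |
|childhood will system|
|water angry algorithm|
|to quickly an machine|
|        year         |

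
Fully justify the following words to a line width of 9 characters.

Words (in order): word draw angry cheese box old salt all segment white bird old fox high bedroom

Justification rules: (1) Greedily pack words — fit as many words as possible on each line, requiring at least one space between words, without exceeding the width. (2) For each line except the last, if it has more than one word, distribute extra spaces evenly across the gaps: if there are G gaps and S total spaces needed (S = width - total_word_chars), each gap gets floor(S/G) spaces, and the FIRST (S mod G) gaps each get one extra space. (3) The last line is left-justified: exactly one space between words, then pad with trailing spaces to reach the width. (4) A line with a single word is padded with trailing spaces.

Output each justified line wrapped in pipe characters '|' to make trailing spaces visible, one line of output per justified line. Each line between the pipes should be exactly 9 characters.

Line 1: ['word', 'draw'] (min_width=9, slack=0)
Line 2: ['angry'] (min_width=5, slack=4)
Line 3: ['cheese'] (min_width=6, slack=3)
Line 4: ['box', 'old'] (min_width=7, slack=2)
Line 5: ['salt', 'all'] (min_width=8, slack=1)
Line 6: ['segment'] (min_width=7, slack=2)
Line 7: ['white'] (min_width=5, slack=4)
Line 8: ['bird', 'old'] (min_width=8, slack=1)
Line 9: ['fox', 'high'] (min_width=8, slack=1)
Line 10: ['bedroom'] (min_width=7, slack=2)

Answer: |word draw|
|angry    |
|cheese   |
|box   old|
|salt  all|
|segment  |
|white    |
|bird  old|
|fox  high|
|bedroom  |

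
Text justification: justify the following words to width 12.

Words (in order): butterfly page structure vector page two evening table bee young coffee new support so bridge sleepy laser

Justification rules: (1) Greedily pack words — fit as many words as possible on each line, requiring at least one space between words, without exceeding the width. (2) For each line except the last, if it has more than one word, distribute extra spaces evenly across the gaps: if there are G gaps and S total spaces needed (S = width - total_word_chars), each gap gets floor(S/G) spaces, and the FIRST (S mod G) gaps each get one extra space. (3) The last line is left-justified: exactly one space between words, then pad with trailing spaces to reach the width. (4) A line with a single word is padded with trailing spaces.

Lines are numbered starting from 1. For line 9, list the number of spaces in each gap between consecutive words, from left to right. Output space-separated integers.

Answer: 4

Derivation:
Line 1: ['butterfly'] (min_width=9, slack=3)
Line 2: ['page'] (min_width=4, slack=8)
Line 3: ['structure'] (min_width=9, slack=3)
Line 4: ['vector', 'page'] (min_width=11, slack=1)
Line 5: ['two', 'evening'] (min_width=11, slack=1)
Line 6: ['table', 'bee'] (min_width=9, slack=3)
Line 7: ['young', 'coffee'] (min_width=12, slack=0)
Line 8: ['new', 'support'] (min_width=11, slack=1)
Line 9: ['so', 'bridge'] (min_width=9, slack=3)
Line 10: ['sleepy', 'laser'] (min_width=12, slack=0)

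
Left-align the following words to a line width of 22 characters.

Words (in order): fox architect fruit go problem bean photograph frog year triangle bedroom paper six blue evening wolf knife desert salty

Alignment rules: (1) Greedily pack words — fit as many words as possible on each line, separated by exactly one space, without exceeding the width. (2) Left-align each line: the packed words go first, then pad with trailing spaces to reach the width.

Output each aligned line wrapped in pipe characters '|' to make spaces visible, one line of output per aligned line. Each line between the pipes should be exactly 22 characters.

Line 1: ['fox', 'architect', 'fruit', 'go'] (min_width=22, slack=0)
Line 2: ['problem', 'bean'] (min_width=12, slack=10)
Line 3: ['photograph', 'frog', 'year'] (min_width=20, slack=2)
Line 4: ['triangle', 'bedroom', 'paper'] (min_width=22, slack=0)
Line 5: ['six', 'blue', 'evening', 'wolf'] (min_width=21, slack=1)
Line 6: ['knife', 'desert', 'salty'] (min_width=18, slack=4)

Answer: |fox architect fruit go|
|problem bean          |
|photograph frog year  |
|triangle bedroom paper|
|six blue evening wolf |
|knife desert salty    |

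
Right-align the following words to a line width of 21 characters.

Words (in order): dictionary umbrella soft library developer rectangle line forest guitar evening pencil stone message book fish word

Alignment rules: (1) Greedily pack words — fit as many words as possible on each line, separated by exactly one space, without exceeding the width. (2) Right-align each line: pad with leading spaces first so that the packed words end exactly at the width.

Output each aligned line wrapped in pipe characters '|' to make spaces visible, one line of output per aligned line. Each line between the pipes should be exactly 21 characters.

Line 1: ['dictionary', 'umbrella'] (min_width=19, slack=2)
Line 2: ['soft', 'library'] (min_width=12, slack=9)
Line 3: ['developer', 'rectangle'] (min_width=19, slack=2)
Line 4: ['line', 'forest', 'guitar'] (min_width=18, slack=3)
Line 5: ['evening', 'pencil', 'stone'] (min_width=20, slack=1)
Line 6: ['message', 'book', 'fish'] (min_width=17, slack=4)
Line 7: ['word'] (min_width=4, slack=17)

Answer: |  dictionary umbrella|
|         soft library|
|  developer rectangle|
|   line forest guitar|
| evening pencil stone|
|    message book fish|
|                 word|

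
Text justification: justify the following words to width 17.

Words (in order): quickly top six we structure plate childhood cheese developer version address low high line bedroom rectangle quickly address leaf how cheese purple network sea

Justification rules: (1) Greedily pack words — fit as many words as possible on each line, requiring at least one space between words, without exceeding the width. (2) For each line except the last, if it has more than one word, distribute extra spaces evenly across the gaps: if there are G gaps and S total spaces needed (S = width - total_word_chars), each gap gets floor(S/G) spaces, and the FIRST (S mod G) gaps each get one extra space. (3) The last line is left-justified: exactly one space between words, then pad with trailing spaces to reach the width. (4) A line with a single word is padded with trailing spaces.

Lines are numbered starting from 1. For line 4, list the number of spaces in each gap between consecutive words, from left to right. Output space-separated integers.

Line 1: ['quickly', 'top', 'six'] (min_width=15, slack=2)
Line 2: ['we', 'structure'] (min_width=12, slack=5)
Line 3: ['plate', 'childhood'] (min_width=15, slack=2)
Line 4: ['cheese', 'developer'] (min_width=16, slack=1)
Line 5: ['version', 'address'] (min_width=15, slack=2)
Line 6: ['low', 'high', 'line'] (min_width=13, slack=4)
Line 7: ['bedroom', 'rectangle'] (min_width=17, slack=0)
Line 8: ['quickly', 'address'] (min_width=15, slack=2)
Line 9: ['leaf', 'how', 'cheese'] (min_width=15, slack=2)
Line 10: ['purple', 'network'] (min_width=14, slack=3)
Line 11: ['sea'] (min_width=3, slack=14)

Answer: 2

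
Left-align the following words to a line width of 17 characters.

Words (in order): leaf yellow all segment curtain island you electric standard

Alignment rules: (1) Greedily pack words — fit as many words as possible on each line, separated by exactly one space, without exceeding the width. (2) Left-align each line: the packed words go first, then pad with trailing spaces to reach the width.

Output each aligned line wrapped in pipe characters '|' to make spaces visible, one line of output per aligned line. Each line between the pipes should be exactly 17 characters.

Line 1: ['leaf', 'yellow', 'all'] (min_width=15, slack=2)
Line 2: ['segment', 'curtain'] (min_width=15, slack=2)
Line 3: ['island', 'you'] (min_width=10, slack=7)
Line 4: ['electric', 'standard'] (min_width=17, slack=0)

Answer: |leaf yellow all  |
|segment curtain  |
|island you       |
|electric standard|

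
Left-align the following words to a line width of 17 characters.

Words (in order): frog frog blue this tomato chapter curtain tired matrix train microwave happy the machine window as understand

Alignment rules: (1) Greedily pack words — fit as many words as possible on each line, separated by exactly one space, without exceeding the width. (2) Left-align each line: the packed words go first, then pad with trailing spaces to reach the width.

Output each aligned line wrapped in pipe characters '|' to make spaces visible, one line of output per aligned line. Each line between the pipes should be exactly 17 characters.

Line 1: ['frog', 'frog', 'blue'] (min_width=14, slack=3)
Line 2: ['this', 'tomato'] (min_width=11, slack=6)
Line 3: ['chapter', 'curtain'] (min_width=15, slack=2)
Line 4: ['tired', 'matrix'] (min_width=12, slack=5)
Line 5: ['train', 'microwave'] (min_width=15, slack=2)
Line 6: ['happy', 'the', 'machine'] (min_width=17, slack=0)
Line 7: ['window', 'as'] (min_width=9, slack=8)
Line 8: ['understand'] (min_width=10, slack=7)

Answer: |frog frog blue   |
|this tomato      |
|chapter curtain  |
|tired matrix     |
|train microwave  |
|happy the machine|
|window as        |
|understand       |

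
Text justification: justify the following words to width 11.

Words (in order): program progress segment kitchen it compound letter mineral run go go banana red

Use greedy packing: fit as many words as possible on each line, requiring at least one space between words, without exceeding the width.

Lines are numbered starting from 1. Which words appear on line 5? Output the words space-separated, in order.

Line 1: ['program'] (min_width=7, slack=4)
Line 2: ['progress'] (min_width=8, slack=3)
Line 3: ['segment'] (min_width=7, slack=4)
Line 4: ['kitchen', 'it'] (min_width=10, slack=1)
Line 5: ['compound'] (min_width=8, slack=3)
Line 6: ['letter'] (min_width=6, slack=5)
Line 7: ['mineral', 'run'] (min_width=11, slack=0)
Line 8: ['go', 'go'] (min_width=5, slack=6)
Line 9: ['banana', 'red'] (min_width=10, slack=1)

Answer: compound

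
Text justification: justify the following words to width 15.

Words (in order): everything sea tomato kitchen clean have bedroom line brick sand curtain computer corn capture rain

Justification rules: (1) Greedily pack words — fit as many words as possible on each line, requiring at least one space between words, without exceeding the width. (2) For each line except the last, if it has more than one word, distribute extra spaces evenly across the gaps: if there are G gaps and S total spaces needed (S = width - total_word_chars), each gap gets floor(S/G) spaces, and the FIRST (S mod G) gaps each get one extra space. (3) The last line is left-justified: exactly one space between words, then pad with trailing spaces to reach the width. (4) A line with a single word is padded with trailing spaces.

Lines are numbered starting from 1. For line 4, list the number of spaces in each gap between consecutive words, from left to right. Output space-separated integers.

Answer: 4

Derivation:
Line 1: ['everything', 'sea'] (min_width=14, slack=1)
Line 2: ['tomato', 'kitchen'] (min_width=14, slack=1)
Line 3: ['clean', 'have'] (min_width=10, slack=5)
Line 4: ['bedroom', 'line'] (min_width=12, slack=3)
Line 5: ['brick', 'sand'] (min_width=10, slack=5)
Line 6: ['curtain'] (min_width=7, slack=8)
Line 7: ['computer', 'corn'] (min_width=13, slack=2)
Line 8: ['capture', 'rain'] (min_width=12, slack=3)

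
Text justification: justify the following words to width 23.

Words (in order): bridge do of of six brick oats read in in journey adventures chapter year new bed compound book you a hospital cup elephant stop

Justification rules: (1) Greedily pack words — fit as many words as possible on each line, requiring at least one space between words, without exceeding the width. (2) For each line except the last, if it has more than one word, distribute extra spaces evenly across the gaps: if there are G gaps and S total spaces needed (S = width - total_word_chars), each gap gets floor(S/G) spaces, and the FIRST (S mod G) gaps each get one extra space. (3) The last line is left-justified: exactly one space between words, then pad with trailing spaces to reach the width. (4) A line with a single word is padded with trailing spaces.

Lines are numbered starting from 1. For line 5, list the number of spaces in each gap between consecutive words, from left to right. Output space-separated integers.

Answer: 3 2 2

Derivation:
Line 1: ['bridge', 'do', 'of', 'of', 'six'] (min_width=19, slack=4)
Line 2: ['brick', 'oats', 'read', 'in', 'in'] (min_width=21, slack=2)
Line 3: ['journey', 'adventures'] (min_width=18, slack=5)
Line 4: ['chapter', 'year', 'new', 'bed'] (min_width=20, slack=3)
Line 5: ['compound', 'book', 'you', 'a'] (min_width=19, slack=4)
Line 6: ['hospital', 'cup', 'elephant'] (min_width=21, slack=2)
Line 7: ['stop'] (min_width=4, slack=19)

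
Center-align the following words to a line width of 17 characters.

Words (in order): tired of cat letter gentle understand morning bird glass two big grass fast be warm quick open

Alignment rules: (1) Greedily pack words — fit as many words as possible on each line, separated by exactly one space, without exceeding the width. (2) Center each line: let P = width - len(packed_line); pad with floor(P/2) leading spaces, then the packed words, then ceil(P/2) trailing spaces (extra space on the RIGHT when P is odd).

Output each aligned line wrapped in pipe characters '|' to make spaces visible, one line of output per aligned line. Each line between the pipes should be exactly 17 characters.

Line 1: ['tired', 'of', 'cat'] (min_width=12, slack=5)
Line 2: ['letter', 'gentle'] (min_width=13, slack=4)
Line 3: ['understand'] (min_width=10, slack=7)
Line 4: ['morning', 'bird'] (min_width=12, slack=5)
Line 5: ['glass', 'two', 'big'] (min_width=13, slack=4)
Line 6: ['grass', 'fast', 'be'] (min_width=13, slack=4)
Line 7: ['warm', 'quick', 'open'] (min_width=15, slack=2)

Answer: |  tired of cat   |
|  letter gentle  |
|   understand    |
|  morning bird   |
|  glass two big  |
|  grass fast be  |
| warm quick open |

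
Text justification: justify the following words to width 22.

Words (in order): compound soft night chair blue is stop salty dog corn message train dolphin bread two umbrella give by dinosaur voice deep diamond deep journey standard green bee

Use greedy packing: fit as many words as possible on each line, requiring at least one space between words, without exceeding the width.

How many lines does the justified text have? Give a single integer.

Answer: 8

Derivation:
Line 1: ['compound', 'soft', 'night'] (min_width=19, slack=3)
Line 2: ['chair', 'blue', 'is', 'stop'] (min_width=18, slack=4)
Line 3: ['salty', 'dog', 'corn', 'message'] (min_width=22, slack=0)
Line 4: ['train', 'dolphin', 'bread'] (min_width=19, slack=3)
Line 5: ['two', 'umbrella', 'give', 'by'] (min_width=20, slack=2)
Line 6: ['dinosaur', 'voice', 'deep'] (min_width=19, slack=3)
Line 7: ['diamond', 'deep', 'journey'] (min_width=20, slack=2)
Line 8: ['standard', 'green', 'bee'] (min_width=18, slack=4)
Total lines: 8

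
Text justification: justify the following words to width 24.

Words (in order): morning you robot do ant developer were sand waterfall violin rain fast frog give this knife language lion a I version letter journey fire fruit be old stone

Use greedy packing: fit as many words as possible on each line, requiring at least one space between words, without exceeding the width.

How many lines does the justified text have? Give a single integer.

Line 1: ['morning', 'you', 'robot', 'do', 'ant'] (min_width=24, slack=0)
Line 2: ['developer', 'were', 'sand'] (min_width=19, slack=5)
Line 3: ['waterfall', 'violin', 'rain'] (min_width=21, slack=3)
Line 4: ['fast', 'frog', 'give', 'this'] (min_width=19, slack=5)
Line 5: ['knife', 'language', 'lion', 'a', 'I'] (min_width=23, slack=1)
Line 6: ['version', 'letter', 'journey'] (min_width=22, slack=2)
Line 7: ['fire', 'fruit', 'be', 'old', 'stone'] (min_width=23, slack=1)
Total lines: 7

Answer: 7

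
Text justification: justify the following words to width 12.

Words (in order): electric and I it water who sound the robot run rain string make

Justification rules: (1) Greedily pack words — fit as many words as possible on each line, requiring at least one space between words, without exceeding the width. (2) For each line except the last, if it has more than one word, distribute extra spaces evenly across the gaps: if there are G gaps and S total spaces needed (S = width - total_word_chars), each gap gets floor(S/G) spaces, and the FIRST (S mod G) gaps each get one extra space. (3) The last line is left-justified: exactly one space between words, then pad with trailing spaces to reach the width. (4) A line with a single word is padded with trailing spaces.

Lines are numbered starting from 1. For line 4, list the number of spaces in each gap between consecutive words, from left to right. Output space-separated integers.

Answer: 4

Derivation:
Line 1: ['electric', 'and'] (min_width=12, slack=0)
Line 2: ['I', 'it', 'water'] (min_width=10, slack=2)
Line 3: ['who', 'sound'] (min_width=9, slack=3)
Line 4: ['the', 'robot'] (min_width=9, slack=3)
Line 5: ['run', 'rain'] (min_width=8, slack=4)
Line 6: ['string', 'make'] (min_width=11, slack=1)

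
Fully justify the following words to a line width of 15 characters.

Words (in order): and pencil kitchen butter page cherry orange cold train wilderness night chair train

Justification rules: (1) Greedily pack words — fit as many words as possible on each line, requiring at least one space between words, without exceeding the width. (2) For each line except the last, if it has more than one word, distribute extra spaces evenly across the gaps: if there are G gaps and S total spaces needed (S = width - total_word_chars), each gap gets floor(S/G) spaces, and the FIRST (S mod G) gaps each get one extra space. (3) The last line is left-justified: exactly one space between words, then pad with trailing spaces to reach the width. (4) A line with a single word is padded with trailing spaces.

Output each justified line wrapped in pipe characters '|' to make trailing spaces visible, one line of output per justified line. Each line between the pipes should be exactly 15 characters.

Answer: |and      pencil|
|kitchen  butter|
|page     cherry|
|orange     cold|
|train          |
|wilderness     |
|night     chair|
|train          |

Derivation:
Line 1: ['and', 'pencil'] (min_width=10, slack=5)
Line 2: ['kitchen', 'butter'] (min_width=14, slack=1)
Line 3: ['page', 'cherry'] (min_width=11, slack=4)
Line 4: ['orange', 'cold'] (min_width=11, slack=4)
Line 5: ['train'] (min_width=5, slack=10)
Line 6: ['wilderness'] (min_width=10, slack=5)
Line 7: ['night', 'chair'] (min_width=11, slack=4)
Line 8: ['train'] (min_width=5, slack=10)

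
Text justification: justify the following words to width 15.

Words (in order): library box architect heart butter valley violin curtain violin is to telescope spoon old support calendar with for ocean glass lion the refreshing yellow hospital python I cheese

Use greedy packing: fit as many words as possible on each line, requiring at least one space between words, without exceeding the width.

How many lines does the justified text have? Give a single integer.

Line 1: ['library', 'box'] (min_width=11, slack=4)
Line 2: ['architect', 'heart'] (min_width=15, slack=0)
Line 3: ['butter', 'valley'] (min_width=13, slack=2)
Line 4: ['violin', 'curtain'] (min_width=14, slack=1)
Line 5: ['violin', 'is', 'to'] (min_width=12, slack=3)
Line 6: ['telescope', 'spoon'] (min_width=15, slack=0)
Line 7: ['old', 'support'] (min_width=11, slack=4)
Line 8: ['calendar', 'with'] (min_width=13, slack=2)
Line 9: ['for', 'ocean', 'glass'] (min_width=15, slack=0)
Line 10: ['lion', 'the'] (min_width=8, slack=7)
Line 11: ['refreshing'] (min_width=10, slack=5)
Line 12: ['yellow', 'hospital'] (min_width=15, slack=0)
Line 13: ['python', 'I', 'cheese'] (min_width=15, slack=0)
Total lines: 13

Answer: 13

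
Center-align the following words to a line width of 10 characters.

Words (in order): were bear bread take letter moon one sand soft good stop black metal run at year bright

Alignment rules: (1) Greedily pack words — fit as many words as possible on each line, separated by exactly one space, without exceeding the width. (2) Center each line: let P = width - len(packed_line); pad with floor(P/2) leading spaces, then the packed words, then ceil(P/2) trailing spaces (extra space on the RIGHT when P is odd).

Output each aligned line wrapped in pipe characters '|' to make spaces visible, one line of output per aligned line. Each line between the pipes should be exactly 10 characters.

Line 1: ['were', 'bear'] (min_width=9, slack=1)
Line 2: ['bread', 'take'] (min_width=10, slack=0)
Line 3: ['letter'] (min_width=6, slack=4)
Line 4: ['moon', 'one'] (min_width=8, slack=2)
Line 5: ['sand', 'soft'] (min_width=9, slack=1)
Line 6: ['good', 'stop'] (min_width=9, slack=1)
Line 7: ['black'] (min_width=5, slack=5)
Line 8: ['metal', 'run'] (min_width=9, slack=1)
Line 9: ['at', 'year'] (min_width=7, slack=3)
Line 10: ['bright'] (min_width=6, slack=4)

Answer: |were bear |
|bread take|
|  letter  |
| moon one |
|sand soft |
|good stop |
|  black   |
|metal run |
| at year  |
|  bright  |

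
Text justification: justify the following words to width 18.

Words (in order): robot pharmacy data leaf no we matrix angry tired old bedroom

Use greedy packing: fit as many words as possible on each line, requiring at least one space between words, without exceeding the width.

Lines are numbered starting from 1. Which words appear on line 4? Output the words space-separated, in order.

Answer: old bedroom

Derivation:
Line 1: ['robot', 'pharmacy'] (min_width=14, slack=4)
Line 2: ['data', 'leaf', 'no', 'we'] (min_width=15, slack=3)
Line 3: ['matrix', 'angry', 'tired'] (min_width=18, slack=0)
Line 4: ['old', 'bedroom'] (min_width=11, slack=7)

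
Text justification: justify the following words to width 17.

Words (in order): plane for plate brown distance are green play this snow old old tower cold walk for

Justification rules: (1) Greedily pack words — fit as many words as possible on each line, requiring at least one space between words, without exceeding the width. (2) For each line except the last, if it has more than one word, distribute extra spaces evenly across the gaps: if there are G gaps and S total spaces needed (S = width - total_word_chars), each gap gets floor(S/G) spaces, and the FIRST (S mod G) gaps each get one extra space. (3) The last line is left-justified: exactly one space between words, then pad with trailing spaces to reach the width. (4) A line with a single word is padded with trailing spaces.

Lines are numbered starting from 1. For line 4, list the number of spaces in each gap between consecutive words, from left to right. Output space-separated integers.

Line 1: ['plane', 'for', 'plate'] (min_width=15, slack=2)
Line 2: ['brown', 'distance'] (min_width=14, slack=3)
Line 3: ['are', 'green', 'play'] (min_width=14, slack=3)
Line 4: ['this', 'snow', 'old', 'old'] (min_width=17, slack=0)
Line 5: ['tower', 'cold', 'walk'] (min_width=15, slack=2)
Line 6: ['for'] (min_width=3, slack=14)

Answer: 1 1 1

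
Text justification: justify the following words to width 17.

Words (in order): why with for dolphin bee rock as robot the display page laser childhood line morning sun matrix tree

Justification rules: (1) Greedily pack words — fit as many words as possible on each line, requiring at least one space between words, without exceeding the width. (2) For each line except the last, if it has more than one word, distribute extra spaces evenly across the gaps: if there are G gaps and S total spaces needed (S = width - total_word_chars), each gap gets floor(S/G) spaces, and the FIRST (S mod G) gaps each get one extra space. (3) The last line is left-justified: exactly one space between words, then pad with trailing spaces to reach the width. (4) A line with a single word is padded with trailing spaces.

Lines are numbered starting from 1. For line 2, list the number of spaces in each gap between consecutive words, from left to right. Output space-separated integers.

Answer: 2 1

Derivation:
Line 1: ['why', 'with', 'for'] (min_width=12, slack=5)
Line 2: ['dolphin', 'bee', 'rock'] (min_width=16, slack=1)
Line 3: ['as', 'robot', 'the'] (min_width=12, slack=5)
Line 4: ['display', 'page'] (min_width=12, slack=5)
Line 5: ['laser', 'childhood'] (min_width=15, slack=2)
Line 6: ['line', 'morning', 'sun'] (min_width=16, slack=1)
Line 7: ['matrix', 'tree'] (min_width=11, slack=6)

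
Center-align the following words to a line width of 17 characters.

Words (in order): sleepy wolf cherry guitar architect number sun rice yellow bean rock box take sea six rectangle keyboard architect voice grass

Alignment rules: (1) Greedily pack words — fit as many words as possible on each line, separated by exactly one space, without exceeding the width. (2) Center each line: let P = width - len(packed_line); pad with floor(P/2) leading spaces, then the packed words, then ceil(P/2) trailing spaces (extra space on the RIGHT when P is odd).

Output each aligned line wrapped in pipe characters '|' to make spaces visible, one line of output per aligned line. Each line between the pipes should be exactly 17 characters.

Line 1: ['sleepy', 'wolf'] (min_width=11, slack=6)
Line 2: ['cherry', 'guitar'] (min_width=13, slack=4)
Line 3: ['architect', 'number'] (min_width=16, slack=1)
Line 4: ['sun', 'rice', 'yellow'] (min_width=15, slack=2)
Line 5: ['bean', 'rock', 'box'] (min_width=13, slack=4)
Line 6: ['take', 'sea', 'six'] (min_width=12, slack=5)
Line 7: ['rectangle'] (min_width=9, slack=8)
Line 8: ['keyboard'] (min_width=8, slack=9)
Line 9: ['architect', 'voice'] (min_width=15, slack=2)
Line 10: ['grass'] (min_width=5, slack=12)

Answer: |   sleepy wolf   |
|  cherry guitar  |
|architect number |
| sun rice yellow |
|  bean rock box  |
|  take sea six   |
|    rectangle    |
|    keyboard     |
| architect voice |
|      grass      |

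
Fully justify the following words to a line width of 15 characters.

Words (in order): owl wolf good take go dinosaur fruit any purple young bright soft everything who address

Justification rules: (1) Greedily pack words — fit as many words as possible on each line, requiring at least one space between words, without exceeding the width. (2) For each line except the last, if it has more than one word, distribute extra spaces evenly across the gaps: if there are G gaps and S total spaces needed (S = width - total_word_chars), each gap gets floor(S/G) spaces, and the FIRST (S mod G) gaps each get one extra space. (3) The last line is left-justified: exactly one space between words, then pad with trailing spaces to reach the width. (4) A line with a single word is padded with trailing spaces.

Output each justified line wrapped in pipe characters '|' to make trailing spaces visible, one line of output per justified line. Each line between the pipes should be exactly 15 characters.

Answer: |owl  wolf  good|
|take         go|
|dinosaur  fruit|
|any      purple|
|young    bright|
|soft everything|
|who address    |

Derivation:
Line 1: ['owl', 'wolf', 'good'] (min_width=13, slack=2)
Line 2: ['take', 'go'] (min_width=7, slack=8)
Line 3: ['dinosaur', 'fruit'] (min_width=14, slack=1)
Line 4: ['any', 'purple'] (min_width=10, slack=5)
Line 5: ['young', 'bright'] (min_width=12, slack=3)
Line 6: ['soft', 'everything'] (min_width=15, slack=0)
Line 7: ['who', 'address'] (min_width=11, slack=4)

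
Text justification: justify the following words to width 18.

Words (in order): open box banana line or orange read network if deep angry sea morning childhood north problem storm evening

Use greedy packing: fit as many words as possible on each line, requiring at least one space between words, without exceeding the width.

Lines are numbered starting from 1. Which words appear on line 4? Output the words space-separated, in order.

Answer: deep angry sea

Derivation:
Line 1: ['open', 'box', 'banana'] (min_width=15, slack=3)
Line 2: ['line', 'or', 'orange'] (min_width=14, slack=4)
Line 3: ['read', 'network', 'if'] (min_width=15, slack=3)
Line 4: ['deep', 'angry', 'sea'] (min_width=14, slack=4)
Line 5: ['morning', 'childhood'] (min_width=17, slack=1)
Line 6: ['north', 'problem'] (min_width=13, slack=5)
Line 7: ['storm', 'evening'] (min_width=13, slack=5)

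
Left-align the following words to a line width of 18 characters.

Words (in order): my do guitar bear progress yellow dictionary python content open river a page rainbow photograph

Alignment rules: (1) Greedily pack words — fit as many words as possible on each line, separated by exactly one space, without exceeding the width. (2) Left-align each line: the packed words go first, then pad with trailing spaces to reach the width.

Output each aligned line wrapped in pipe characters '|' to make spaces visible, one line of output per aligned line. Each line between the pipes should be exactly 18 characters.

Answer: |my do guitar bear |
|progress yellow   |
|dictionary python |
|content open river|
|a page rainbow    |
|photograph        |

Derivation:
Line 1: ['my', 'do', 'guitar', 'bear'] (min_width=17, slack=1)
Line 2: ['progress', 'yellow'] (min_width=15, slack=3)
Line 3: ['dictionary', 'python'] (min_width=17, slack=1)
Line 4: ['content', 'open', 'river'] (min_width=18, slack=0)
Line 5: ['a', 'page', 'rainbow'] (min_width=14, slack=4)
Line 6: ['photograph'] (min_width=10, slack=8)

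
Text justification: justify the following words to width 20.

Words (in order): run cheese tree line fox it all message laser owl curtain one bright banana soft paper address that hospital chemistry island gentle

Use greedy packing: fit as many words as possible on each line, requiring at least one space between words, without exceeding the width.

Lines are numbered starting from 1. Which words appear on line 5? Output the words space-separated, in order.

Line 1: ['run', 'cheese', 'tree', 'line'] (min_width=20, slack=0)
Line 2: ['fox', 'it', 'all', 'message'] (min_width=18, slack=2)
Line 3: ['laser', 'owl', 'curtain'] (min_width=17, slack=3)
Line 4: ['one', 'bright', 'banana'] (min_width=17, slack=3)
Line 5: ['soft', 'paper', 'address'] (min_width=18, slack=2)
Line 6: ['that', 'hospital'] (min_width=13, slack=7)
Line 7: ['chemistry', 'island'] (min_width=16, slack=4)
Line 8: ['gentle'] (min_width=6, slack=14)

Answer: soft paper address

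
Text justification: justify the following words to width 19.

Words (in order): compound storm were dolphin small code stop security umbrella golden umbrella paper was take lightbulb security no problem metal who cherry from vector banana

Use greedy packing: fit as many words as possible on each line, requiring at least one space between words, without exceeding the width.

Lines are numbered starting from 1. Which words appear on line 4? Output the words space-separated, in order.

Answer: umbrella golden

Derivation:
Line 1: ['compound', 'storm', 'were'] (min_width=19, slack=0)
Line 2: ['dolphin', 'small', 'code'] (min_width=18, slack=1)
Line 3: ['stop', 'security'] (min_width=13, slack=6)
Line 4: ['umbrella', 'golden'] (min_width=15, slack=4)
Line 5: ['umbrella', 'paper', 'was'] (min_width=18, slack=1)
Line 6: ['take', 'lightbulb'] (min_width=14, slack=5)
Line 7: ['security', 'no', 'problem'] (min_width=19, slack=0)
Line 8: ['metal', 'who', 'cherry'] (min_width=16, slack=3)
Line 9: ['from', 'vector', 'banana'] (min_width=18, slack=1)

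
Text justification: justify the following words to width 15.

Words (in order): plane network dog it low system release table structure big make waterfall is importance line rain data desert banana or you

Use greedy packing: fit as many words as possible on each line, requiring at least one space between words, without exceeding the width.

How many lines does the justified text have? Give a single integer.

Answer: 10

Derivation:
Line 1: ['plane', 'network'] (min_width=13, slack=2)
Line 2: ['dog', 'it', 'low'] (min_width=10, slack=5)
Line 3: ['system', 'release'] (min_width=14, slack=1)
Line 4: ['table', 'structure'] (min_width=15, slack=0)
Line 5: ['big', 'make'] (min_width=8, slack=7)
Line 6: ['waterfall', 'is'] (min_width=12, slack=3)
Line 7: ['importance', 'line'] (min_width=15, slack=0)
Line 8: ['rain', 'data'] (min_width=9, slack=6)
Line 9: ['desert', 'banana'] (min_width=13, slack=2)
Line 10: ['or', 'you'] (min_width=6, slack=9)
Total lines: 10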